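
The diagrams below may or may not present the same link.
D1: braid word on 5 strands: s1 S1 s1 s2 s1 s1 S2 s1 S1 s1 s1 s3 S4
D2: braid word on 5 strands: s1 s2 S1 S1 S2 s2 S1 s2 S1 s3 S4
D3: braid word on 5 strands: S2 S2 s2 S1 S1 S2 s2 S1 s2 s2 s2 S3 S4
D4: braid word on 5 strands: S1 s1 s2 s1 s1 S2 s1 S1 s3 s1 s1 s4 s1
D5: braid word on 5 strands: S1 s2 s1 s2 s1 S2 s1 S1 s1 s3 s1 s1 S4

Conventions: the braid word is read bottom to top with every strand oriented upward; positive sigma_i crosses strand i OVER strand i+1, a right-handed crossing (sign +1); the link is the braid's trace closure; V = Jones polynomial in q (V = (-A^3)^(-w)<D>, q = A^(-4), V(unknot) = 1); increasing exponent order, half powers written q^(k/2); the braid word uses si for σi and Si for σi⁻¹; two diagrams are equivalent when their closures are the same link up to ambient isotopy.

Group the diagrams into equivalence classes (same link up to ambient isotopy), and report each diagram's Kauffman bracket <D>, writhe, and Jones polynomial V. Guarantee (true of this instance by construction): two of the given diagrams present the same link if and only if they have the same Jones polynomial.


classes: {D1, D4, D5} | {D2, D3}
V(D1) = -q^(3/2) - 2q^(7/2) + q^(9/2) - q^(11/2) + q^(13/2)  [13 crossings, <D> = -A^-11 + A^-7 - A^-3 + 2A + A^9, w = +5]
D2 (bracket A^-9 + 2A^-1 - A^3 + A^7 - A^11; 11 crossings at w = -1): V = q^(-7/2) - q^(-5/2) + q^(-3/2) - 2q^(-1/2) - q^(3/2)
V(D3) = q^(-7/2) - q^(-5/2) + q^(-3/2) - 2q^(-1/2) - q^(3/2)  [13 crossings, <D> = A^-15 + 2A^-7 - A^-3 + A - A^5, w = -3]
V(D4) = -q^(3/2) - 2q^(7/2) + q^(9/2) - q^(11/2) + q^(13/2)  (w +7, c 13, <D> = -A^-5 + A^-1 - A^3 + 2A^7 + A^15)
V(D5) = -q^(3/2) - 2q^(7/2) + q^(9/2) - q^(11/2) + q^(13/2)  (w +5, c 13, <D> = -A^-11 + A^-7 - A^-3 + 2A + A^9)
note: 2 classes among 5 diagrams; unequal V(q) rules out equality


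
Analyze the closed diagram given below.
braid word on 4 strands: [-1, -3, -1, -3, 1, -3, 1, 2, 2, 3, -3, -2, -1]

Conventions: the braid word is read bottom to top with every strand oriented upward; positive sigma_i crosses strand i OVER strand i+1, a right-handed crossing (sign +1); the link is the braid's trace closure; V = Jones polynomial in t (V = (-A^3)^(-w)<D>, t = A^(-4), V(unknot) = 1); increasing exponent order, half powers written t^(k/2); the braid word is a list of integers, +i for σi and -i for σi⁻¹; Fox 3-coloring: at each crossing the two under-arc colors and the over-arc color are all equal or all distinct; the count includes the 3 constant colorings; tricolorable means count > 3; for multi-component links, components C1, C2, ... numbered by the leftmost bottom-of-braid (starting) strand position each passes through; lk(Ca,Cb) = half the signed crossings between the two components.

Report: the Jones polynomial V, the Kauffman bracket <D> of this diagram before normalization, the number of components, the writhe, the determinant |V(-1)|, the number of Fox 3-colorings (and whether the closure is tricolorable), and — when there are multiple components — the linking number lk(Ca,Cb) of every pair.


V = -t^-4 + t^-3 + t^-1
<D> = -A^-5 - A^3 + A^7 (w = -3)
1 component over 13 crossings, w = -3
9 Fox colorings among 3^13, |V(-1)| = 3: tricolorable
why: the word shrinks to σ1⁻¹ σ3⁻¹ σ1⁻¹ σ3⁻¹ σ1 σ3⁻¹ σ1 σ2 σ1⁻¹ after cancelling


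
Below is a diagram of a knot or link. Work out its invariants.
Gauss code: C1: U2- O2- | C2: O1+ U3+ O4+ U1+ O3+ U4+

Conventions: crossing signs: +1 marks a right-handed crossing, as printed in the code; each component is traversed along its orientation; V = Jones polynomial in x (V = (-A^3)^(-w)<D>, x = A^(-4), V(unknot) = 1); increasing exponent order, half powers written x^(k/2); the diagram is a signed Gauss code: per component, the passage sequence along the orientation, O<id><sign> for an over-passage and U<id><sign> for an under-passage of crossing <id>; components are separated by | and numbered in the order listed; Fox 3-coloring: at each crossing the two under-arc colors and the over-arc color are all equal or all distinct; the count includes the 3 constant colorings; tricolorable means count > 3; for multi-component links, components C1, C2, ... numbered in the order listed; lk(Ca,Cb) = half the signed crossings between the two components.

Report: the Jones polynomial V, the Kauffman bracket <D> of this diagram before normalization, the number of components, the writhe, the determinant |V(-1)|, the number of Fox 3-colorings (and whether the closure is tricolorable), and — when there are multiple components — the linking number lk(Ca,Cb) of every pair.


V = -x^(1/2) - x^(3/2) - x^(5/2) + x^(9/2)
<D> = A^-12 - A^-4 - 1 - A^4 (w = +2)
2 components over 4 crossings, w = +2
lk(C1,C2): 0
27 Fox colorings among 3^4, |V(-1)| = 0: tricolorable
why: all 2 components of this link are unlinked algebraically


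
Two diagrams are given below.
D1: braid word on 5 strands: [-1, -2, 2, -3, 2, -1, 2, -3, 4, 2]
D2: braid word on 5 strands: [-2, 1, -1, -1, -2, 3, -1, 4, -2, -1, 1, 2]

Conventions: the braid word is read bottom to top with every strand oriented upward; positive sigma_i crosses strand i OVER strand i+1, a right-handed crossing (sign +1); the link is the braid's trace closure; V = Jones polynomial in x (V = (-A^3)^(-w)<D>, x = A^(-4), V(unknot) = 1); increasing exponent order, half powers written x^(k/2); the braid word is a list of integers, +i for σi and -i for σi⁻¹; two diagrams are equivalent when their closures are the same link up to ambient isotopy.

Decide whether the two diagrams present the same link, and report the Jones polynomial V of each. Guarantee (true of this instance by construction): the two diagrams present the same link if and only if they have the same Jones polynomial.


same link: no
V(D1) = x^-4 - 2x^-3 + 3x^-2 - 4x^-1 + 4 - 3x + 3x^2 - x^3  [10 crossings, <D> = -A^-12 + 3A^-8 - 3A^-4 + 4 - 4A^4 + 3A^8 - 2A^12 + A^16, w = 0]
D2 (bracket A^-2 + A^6 - A^10; 12 crossings at w = -2): V = -x^-4 + x^-3 + x^-1
note: comparing 2 Jones polynomials yields 2 groups


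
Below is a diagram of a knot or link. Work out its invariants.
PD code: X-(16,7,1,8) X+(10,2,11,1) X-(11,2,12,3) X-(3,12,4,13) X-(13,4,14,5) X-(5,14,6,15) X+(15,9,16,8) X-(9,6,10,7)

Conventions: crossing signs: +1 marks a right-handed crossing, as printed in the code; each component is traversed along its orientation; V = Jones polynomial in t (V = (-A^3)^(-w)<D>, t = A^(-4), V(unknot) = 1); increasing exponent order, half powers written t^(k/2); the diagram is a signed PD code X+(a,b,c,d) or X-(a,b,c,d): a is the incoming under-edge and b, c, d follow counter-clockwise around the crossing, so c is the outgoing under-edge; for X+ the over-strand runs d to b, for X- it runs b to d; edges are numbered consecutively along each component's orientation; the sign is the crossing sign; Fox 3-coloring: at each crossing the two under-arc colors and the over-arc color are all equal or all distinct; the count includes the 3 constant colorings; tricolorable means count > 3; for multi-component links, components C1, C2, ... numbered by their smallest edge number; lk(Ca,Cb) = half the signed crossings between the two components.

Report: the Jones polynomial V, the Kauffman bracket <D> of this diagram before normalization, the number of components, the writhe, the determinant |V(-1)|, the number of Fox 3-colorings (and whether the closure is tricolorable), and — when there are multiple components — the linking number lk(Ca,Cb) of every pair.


V = -t^-4 + t^-3 + t^-1
<D> = A^-8 + 1 - A^4 (w = -4)
1 component over 8 crossings, w = -4
9 Fox colorings among 3^8, |V(-1)| = 3: tricolorable
why: w = -4 shifts under R1 moves; the (-A^3)^(4) factor cancels that in V


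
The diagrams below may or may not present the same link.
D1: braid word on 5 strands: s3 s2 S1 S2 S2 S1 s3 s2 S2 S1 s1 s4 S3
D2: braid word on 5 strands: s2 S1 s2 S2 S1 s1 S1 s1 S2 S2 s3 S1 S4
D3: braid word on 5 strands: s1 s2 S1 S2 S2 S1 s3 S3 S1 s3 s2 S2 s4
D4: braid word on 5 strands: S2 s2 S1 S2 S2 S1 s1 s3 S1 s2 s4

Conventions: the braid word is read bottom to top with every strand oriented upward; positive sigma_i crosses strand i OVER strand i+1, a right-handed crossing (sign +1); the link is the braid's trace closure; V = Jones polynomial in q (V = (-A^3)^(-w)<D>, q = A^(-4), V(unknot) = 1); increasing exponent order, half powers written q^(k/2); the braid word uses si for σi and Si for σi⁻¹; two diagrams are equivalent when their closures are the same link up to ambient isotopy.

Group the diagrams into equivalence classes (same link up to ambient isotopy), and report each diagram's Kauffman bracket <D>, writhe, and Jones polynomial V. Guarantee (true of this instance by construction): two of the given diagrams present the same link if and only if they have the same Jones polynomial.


grouping into links: {D1, D2, D3, D4}
V(D1) = -q^(-9/2) - q^(-5/2) + q^(-3/2) - q^(-1/2)  (w -1, c 13, <D> = A^-1 - A^3 + A^7 + A^15)
V(D2) = -q^(-9/2) - q^(-5/2) + q^(-3/2) - q^(-1/2)  [13 crossings, <D> = A^-7 - A^-3 + A + A^9, w = -3]
V(D3) = -q^(-9/2) - q^(-5/2) + q^(-3/2) - q^(-1/2)  [13 crossings, <D> = A^-1 - A^3 + A^7 + A^15, w = -1]
V(D4) = -q^(-9/2) - q^(-5/2) + q^(-3/2) - q^(-1/2)  [11 crossings, <D> = A^-1 - A^3 + A^7 + A^15, w = -1]
why: all 4 diagrams share one V(q), hence one class


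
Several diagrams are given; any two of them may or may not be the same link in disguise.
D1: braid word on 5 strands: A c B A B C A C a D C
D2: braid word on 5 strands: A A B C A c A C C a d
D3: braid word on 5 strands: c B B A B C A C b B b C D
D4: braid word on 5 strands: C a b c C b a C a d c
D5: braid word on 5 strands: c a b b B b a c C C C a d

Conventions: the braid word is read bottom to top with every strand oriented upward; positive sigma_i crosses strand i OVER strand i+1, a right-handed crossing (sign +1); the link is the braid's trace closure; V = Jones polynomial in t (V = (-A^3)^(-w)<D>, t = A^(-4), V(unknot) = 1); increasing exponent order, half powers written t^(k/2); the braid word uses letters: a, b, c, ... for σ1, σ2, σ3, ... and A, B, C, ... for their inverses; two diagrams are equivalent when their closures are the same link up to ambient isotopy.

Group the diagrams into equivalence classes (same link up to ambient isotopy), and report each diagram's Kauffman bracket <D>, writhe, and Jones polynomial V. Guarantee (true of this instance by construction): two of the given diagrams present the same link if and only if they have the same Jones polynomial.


equivalence classes: {D1, D2, D3} | {D4, D5}
D1 (bracket A^-15 + 2A^-7 - A^-3 + A - A^5; 11 crossings at w = -7): V = t^(-13/2) - t^(-11/2) + t^(-9/2) - 2t^(-7/2) - t^(-3/2)
V(D2) = t^(-13/2) - t^(-11/2) + t^(-9/2) - 2t^(-7/2) - t^(-3/2)  (w -5, c 11, <D> = A^-9 + 2A^-1 - A^3 + A^7 - A^11)
V(D3) = t^(-13/2) - t^(-11/2) + t^(-9/2) - 2t^(-7/2) - t^(-3/2)  (w -7, c 13, <D> = A^-15 + 2A^-7 - A^-3 + A - A^5)
V(D4) = -t^(3/2) - 2t^(7/2) + t^(9/2) - t^(11/2) + t^(13/2)  (w +5, c 11, <D> = -A^-11 + A^-7 - A^-3 + 2A + A^9)
V(D5) = -t^(3/2) - 2t^(7/2) + t^(9/2) - t^(11/2) + t^(13/2)  (w +5, c 13, <D> = -A^-11 + A^-7 - A^-3 + 2A + A^9)
key observation: 2 classes among 5 diagrams; unequal V(t) rules out equality


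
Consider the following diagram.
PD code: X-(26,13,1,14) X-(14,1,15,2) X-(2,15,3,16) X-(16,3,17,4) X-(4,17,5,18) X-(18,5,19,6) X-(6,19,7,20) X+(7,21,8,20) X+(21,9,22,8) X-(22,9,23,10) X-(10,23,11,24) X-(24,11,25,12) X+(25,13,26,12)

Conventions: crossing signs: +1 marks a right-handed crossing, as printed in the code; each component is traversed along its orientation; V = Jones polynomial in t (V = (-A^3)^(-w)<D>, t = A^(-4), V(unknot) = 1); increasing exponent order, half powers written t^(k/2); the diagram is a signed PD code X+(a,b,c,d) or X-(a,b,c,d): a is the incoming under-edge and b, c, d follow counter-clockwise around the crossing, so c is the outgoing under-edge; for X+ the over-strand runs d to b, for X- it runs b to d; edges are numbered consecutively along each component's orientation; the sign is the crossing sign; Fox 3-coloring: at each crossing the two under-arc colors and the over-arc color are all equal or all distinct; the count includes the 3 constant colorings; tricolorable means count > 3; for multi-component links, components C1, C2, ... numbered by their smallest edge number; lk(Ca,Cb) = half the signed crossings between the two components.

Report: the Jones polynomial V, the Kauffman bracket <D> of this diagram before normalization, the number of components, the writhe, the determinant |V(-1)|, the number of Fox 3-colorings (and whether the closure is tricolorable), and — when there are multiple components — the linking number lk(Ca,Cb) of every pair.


V = -t^-10 + t^-9 - t^-8 + t^-7 - t^-6 + t^-5 + t^-3
<D> = -A^-9 - A^-1 + A^3 - A^7 + A^11 - A^15 + A^19 (w = -7)
1 component over 13 crossings, w = -7
3 Fox colorings among 3^13, |V(-1)| = 7: not tricolorable
why: the span of V is 7, forcing >= 7 crossings in any diagram


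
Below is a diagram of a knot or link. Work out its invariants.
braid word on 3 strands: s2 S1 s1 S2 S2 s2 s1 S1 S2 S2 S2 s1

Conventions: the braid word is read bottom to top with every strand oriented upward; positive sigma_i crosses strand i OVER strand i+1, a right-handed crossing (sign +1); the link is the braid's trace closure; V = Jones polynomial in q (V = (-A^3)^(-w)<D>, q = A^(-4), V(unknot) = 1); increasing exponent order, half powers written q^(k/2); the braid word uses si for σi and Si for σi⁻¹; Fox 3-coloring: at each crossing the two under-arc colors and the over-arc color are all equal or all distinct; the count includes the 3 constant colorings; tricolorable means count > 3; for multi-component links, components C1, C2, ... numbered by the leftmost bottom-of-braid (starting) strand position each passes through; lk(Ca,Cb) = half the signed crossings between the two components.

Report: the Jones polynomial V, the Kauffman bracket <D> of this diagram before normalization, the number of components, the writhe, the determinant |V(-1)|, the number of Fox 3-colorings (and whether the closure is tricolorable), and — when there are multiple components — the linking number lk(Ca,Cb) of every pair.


V(q) = -q^-4 + q^-3 + q^-1
bracket: A^-2 + A^6 - A^10, w = -2
1 component, writhe -2, over 12 crossings
det 3, colorings 9 of 3^12 — tricolorable
observation: free reduction leaves σ2⁻¹ σ2⁻¹ σ2⁻¹ σ1 of the original 12 letters


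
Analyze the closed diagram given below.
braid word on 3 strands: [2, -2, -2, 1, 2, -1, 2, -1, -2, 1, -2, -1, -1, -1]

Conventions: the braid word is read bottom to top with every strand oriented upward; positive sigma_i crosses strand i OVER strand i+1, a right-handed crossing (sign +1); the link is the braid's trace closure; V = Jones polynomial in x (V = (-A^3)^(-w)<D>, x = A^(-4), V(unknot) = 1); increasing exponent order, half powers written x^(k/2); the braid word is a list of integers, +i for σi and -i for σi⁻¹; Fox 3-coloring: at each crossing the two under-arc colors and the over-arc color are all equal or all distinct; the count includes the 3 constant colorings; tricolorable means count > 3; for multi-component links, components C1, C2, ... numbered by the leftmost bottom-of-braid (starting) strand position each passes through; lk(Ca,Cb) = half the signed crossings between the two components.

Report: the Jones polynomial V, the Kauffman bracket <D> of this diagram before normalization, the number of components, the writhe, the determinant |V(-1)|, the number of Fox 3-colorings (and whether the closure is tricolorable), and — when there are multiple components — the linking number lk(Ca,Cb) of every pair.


V = -x^-8 + 2x^-7 - 3x^-6 + 4x^-5 - 5x^-4 + 5x^-3 - 3x^-2 + 3x^-1 - 1
<D> = -A^-12 + 3A^-8 - 3A^-4 + 5 - 5A^4 + 4A^8 - 3A^12 + 2A^16 - A^20 (w = -4)
1 component over 14 crossings, w = -4
9 Fox colorings among 3^14, |V(-1)| = 27: tricolorable
why: free reduction leaves σ2⁻¹ σ1 σ2 σ1⁻¹ σ2 σ1⁻¹ σ2⁻¹ σ1 σ2⁻¹ σ1⁻¹ σ1⁻¹ σ1⁻¹ of the original 14 letters


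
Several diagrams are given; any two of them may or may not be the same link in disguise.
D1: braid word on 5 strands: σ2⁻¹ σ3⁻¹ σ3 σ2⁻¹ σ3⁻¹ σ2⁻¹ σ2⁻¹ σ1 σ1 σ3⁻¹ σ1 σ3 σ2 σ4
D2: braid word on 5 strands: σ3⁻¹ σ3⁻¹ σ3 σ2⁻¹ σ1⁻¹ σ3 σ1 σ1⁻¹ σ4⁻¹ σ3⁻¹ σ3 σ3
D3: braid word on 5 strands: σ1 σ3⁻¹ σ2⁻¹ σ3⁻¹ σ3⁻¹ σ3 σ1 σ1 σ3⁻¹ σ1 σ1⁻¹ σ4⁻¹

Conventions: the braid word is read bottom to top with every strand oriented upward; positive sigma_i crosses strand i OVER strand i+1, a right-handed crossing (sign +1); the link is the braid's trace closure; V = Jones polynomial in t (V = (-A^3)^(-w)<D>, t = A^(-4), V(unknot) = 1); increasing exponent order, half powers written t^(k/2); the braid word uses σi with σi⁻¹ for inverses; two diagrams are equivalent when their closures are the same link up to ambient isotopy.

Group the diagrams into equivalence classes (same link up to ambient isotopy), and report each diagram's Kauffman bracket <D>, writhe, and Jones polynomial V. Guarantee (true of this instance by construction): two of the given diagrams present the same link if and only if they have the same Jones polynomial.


grouping into links: {D1, D3} | {D2}
V(D1) = -t^-3 + t^-2 - t^-1 + 3 - t + t^2 - t^3  (w 0, c 14, <D> = -A^-12 + A^-8 - A^-4 + 3 - A^4 + A^8 - A^12)
D2 (bracket A^-6; 12 crossings at w = -2): V = 1
D3 (bracket -A^-18 + A^-14 - A^-10 + 3A^-6 - A^-2 + A^2 - A^6; 12 crossings at w = -2): V = -t^-3 + t^-2 - t^-1 + 3 - t + t^2 - t^3
why: V(t) takes 2 values over 3 diagrams, fixing the grouping


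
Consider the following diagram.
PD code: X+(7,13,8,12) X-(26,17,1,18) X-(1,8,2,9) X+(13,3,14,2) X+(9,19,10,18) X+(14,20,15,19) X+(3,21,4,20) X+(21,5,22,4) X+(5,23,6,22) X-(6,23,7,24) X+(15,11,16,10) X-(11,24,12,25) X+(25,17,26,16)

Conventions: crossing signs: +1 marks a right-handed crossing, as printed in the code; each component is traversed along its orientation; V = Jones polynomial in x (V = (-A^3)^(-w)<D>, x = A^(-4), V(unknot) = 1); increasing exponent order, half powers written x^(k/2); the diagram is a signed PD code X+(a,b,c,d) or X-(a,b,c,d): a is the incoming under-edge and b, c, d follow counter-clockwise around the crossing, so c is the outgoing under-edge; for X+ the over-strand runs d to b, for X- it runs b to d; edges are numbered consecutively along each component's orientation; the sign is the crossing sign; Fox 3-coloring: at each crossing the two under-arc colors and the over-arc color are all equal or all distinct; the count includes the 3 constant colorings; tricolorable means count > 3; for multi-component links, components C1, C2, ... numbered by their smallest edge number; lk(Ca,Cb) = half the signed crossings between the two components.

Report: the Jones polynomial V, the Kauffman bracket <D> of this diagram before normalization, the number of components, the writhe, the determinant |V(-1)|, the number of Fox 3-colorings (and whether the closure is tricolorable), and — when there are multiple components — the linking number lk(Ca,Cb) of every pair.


Jones polynomial: V(x) = 2x - 2x^2 + 3x^3 - 3x^4 + 2x^5 - 2x^6 + x^7
<D> = -A^-13 + 2A^-9 - 2A^-5 + 3A^-1 - 3A^3 + 2A^7 - 2A^11; writhe +5
components 1, writhe +5 (13 crossings)
3-colorings: 9 of 3^13, det 15 — tricolorable
note: the span of V is 6, forcing >= 6 crossings in any diagram


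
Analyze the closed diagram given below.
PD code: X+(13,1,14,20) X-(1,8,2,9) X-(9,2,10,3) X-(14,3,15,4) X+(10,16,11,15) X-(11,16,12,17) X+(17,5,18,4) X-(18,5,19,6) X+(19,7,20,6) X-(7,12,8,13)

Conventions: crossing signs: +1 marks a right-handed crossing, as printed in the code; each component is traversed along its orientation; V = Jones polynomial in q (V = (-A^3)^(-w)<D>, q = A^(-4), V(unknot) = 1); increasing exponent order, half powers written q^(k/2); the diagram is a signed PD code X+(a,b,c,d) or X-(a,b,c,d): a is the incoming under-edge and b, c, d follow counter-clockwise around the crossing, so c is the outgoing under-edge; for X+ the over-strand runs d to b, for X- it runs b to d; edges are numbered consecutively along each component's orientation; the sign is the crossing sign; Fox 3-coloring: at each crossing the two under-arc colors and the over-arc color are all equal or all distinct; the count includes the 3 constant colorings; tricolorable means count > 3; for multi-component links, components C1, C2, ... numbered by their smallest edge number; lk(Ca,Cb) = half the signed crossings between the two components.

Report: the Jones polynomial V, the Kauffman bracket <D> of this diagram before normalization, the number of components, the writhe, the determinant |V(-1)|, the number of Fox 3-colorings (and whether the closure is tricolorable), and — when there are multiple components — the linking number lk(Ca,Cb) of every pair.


V = -q^-4 + q^-3 + q^-1
<D> = A^-2 + A^6 - A^10 (w = -2)
1 component over 10 crossings, w = -2
9 Fox colorings among 3^10, |V(-1)| = 3: tricolorable
why: w = -2 shifts under R1 moves; the (-A^3)^(2) factor cancels that in V


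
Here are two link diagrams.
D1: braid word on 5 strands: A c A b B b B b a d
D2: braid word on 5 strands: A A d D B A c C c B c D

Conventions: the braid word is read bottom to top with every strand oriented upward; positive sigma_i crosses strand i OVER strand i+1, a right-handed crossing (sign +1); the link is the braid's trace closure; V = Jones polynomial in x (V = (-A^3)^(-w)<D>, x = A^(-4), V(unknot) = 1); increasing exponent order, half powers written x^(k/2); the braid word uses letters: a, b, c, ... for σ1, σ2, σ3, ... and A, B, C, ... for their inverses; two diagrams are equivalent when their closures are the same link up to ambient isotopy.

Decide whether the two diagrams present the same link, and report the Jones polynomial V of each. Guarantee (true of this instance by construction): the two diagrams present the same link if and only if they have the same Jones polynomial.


equivalent: no
D1 (bracket A^6; 10 crossings at w = +2): V = 1
V(D2) = x^-5 - 2x^-4 + 2x^-3 - 2x^-2 + 2x^-1 - 1 + x  [12 crossings, <D> = A^-16 - A^-12 + 2A^-8 - 2A^-4 + 2 - 2A^4 + A^8, w = -4]
observation: 2 values of V(x) split the 2 diagrams


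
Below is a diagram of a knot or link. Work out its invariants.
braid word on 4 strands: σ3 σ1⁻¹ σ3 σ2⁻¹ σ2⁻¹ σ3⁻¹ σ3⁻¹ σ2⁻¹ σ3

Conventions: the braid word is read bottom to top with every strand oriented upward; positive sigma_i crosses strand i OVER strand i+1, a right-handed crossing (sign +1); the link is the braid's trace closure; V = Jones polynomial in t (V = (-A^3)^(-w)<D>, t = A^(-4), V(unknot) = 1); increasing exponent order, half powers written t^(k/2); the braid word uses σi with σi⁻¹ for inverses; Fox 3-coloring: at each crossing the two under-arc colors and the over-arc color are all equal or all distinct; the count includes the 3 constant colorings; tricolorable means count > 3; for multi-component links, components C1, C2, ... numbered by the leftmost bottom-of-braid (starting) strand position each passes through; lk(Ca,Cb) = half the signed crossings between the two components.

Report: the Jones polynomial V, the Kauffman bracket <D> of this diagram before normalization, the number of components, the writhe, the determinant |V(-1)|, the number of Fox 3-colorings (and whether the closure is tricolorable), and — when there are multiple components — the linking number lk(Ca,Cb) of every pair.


Jones polynomial: V(t) = -t^-5 + t^-4 - t^-3 + 2t^-2 - t^-1 + 2 - t
<D> = A^-13 - 2A^-9 + A^-5 - 2A^-1 + A^3 - A^7 + A^11; writhe -3
components 1, writhe -3 (9 crossings)
3-colorings: 9 of 3^9, det 9 — tricolorable
note: w = -3 (over 9 crossings) is diagram-only; (-A^3)^(3) removes it from V


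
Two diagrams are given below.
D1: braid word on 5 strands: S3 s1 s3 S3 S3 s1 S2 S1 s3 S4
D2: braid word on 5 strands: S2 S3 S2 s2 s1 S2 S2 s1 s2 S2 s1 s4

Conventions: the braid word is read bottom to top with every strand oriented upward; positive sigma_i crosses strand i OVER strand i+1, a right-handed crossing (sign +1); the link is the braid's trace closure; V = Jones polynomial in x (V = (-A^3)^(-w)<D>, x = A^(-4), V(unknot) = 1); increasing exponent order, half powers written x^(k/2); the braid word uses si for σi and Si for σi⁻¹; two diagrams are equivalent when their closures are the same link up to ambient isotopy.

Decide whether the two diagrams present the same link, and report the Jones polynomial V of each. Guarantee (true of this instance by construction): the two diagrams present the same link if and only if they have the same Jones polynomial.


equivalent: no
V(D1) = 1  (w -2, c 10, <D> = A^-6)
V(D2) = -x^-3 + 2x^-2 - 2x^-1 + 3 - 2x + 2x^2 - x^3  [12 crossings, <D> = -A^-12 + 2A^-8 - 2A^-4 + 3 - 2A^4 + 2A^8 - A^12, w = 0]
key observation: V(x) takes 2 values over 2 diagrams, fixing the grouping


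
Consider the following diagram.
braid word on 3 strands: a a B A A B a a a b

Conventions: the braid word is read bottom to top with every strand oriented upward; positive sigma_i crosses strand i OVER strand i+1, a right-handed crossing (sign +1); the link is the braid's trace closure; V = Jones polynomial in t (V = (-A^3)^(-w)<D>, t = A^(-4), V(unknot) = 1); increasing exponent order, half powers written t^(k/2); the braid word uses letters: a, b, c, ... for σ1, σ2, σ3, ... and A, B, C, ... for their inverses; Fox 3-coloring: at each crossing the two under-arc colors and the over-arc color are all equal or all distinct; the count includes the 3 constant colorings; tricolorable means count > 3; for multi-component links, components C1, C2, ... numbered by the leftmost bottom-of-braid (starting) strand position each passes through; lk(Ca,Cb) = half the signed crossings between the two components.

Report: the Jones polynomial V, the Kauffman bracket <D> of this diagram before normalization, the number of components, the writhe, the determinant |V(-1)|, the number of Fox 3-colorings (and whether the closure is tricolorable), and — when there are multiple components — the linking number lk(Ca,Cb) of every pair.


V(t) = t + t^3 - t^4
bracket: -A^-10 + A^-6 + A^2, w = +2
1 component, writhe +2, over 10 crossings
det 3, colorings 9 of 3^10 — tricolorable
observation: V spans 3 powers of t: at least 3 crossings in any diagram


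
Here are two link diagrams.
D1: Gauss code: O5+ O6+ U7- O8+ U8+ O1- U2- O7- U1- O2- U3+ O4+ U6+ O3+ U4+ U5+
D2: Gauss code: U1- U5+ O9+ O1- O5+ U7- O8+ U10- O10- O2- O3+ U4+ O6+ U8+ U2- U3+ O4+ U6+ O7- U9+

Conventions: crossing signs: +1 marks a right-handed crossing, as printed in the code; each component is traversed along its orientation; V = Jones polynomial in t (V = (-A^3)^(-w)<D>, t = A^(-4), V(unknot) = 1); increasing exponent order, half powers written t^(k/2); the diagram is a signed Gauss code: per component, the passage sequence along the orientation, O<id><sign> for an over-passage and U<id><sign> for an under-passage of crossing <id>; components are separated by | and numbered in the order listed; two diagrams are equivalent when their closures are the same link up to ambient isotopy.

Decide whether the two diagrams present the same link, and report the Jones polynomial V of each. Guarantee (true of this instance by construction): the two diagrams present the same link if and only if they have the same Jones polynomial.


equivalent: no
D1 (bracket -A^-6 + A^-2 - A^2 + 3A^6 - A^10 + A^14 - A^18; 8 crossings at w = +2): V = -t^-3 + t^-2 - t^-1 + 3 - t + t^2 - t^3
V(D2) = t + t^3 - t^4  [10 crossings, <D> = -A^-10 + A^-6 + A^2, w = +2]
observation: 2 classes among 2 diagrams; unequal V(t) rules out equality


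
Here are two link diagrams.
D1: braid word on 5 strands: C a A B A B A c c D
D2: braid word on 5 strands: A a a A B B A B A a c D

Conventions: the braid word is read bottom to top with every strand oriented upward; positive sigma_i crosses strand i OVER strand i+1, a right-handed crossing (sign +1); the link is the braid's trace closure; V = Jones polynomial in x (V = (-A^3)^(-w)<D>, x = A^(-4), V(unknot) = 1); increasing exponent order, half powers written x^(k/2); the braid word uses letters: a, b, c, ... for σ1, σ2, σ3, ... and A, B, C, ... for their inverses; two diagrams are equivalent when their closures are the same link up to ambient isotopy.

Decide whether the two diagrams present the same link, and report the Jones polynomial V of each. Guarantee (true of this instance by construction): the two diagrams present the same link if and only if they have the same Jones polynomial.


equivalent: yes
D1 (bracket A^-8 + 1 - A^4; 10 crossings at w = -4): V = -x^-4 + x^-3 + x^-1
V(D2) = -x^-4 + x^-3 + x^-1  [12 crossings, <D> = A^-8 + 1 - A^4, w = -4]
observation: Markov moves rewrite D1 (10 crossings) into D2 (12)


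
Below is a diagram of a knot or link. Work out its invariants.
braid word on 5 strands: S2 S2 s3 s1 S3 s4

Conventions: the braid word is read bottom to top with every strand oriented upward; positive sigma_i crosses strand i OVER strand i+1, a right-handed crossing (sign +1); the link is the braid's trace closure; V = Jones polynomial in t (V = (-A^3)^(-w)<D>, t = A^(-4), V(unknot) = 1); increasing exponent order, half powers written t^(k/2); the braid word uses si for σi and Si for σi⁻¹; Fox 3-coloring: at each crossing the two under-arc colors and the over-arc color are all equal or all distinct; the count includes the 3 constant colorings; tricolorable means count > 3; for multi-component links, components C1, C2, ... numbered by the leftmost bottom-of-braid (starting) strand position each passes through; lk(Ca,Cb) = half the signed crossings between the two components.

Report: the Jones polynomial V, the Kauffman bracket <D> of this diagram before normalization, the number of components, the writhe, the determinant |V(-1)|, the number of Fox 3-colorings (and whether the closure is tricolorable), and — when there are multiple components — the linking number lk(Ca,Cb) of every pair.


V = t^-3 + t^-2 + t^-1 + 1
<D> = 1 + A^4 + A^8 + A^12 (w = 0)
3 components over 6 crossings, w = 0
lk(C1,C2): -1
lk(C1,C3) = 0
linking number lk(C2,C3) = 0
9 Fox colorings among 3^6, |V(-1)| = 0: tricolorable
why: w = 0 shifts under R1 moves; the (-A^3)^(0) factor cancels that in V


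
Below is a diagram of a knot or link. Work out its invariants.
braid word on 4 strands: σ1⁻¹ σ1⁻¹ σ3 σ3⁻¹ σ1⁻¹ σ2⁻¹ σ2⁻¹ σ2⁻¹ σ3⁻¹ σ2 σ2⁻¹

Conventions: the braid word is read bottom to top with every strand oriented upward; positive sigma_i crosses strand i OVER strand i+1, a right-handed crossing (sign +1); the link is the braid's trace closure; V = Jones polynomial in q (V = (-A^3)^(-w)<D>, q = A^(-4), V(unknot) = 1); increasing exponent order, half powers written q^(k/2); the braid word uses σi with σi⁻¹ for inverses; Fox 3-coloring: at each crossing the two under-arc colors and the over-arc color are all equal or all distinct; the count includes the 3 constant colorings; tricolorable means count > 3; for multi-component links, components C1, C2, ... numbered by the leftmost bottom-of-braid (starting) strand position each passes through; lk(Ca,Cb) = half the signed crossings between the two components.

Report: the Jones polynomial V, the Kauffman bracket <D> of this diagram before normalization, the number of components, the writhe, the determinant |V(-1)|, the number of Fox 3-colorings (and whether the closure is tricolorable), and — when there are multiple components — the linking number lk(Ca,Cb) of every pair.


Jones polynomial: V(q) = q^-8 - 2q^-7 + q^-6 - 2q^-5 + 2q^-4 + q^-2
<D> = -A^-13 - 2A^-5 + 2A^-1 - A^3 + 2A^7 - A^11; writhe -7
components 1, writhe -7 (11 crossings)
3-colorings: 27 of 3^11, det 9 — tricolorable
note: the span of V is 6, forcing >= 6 crossings in any diagram


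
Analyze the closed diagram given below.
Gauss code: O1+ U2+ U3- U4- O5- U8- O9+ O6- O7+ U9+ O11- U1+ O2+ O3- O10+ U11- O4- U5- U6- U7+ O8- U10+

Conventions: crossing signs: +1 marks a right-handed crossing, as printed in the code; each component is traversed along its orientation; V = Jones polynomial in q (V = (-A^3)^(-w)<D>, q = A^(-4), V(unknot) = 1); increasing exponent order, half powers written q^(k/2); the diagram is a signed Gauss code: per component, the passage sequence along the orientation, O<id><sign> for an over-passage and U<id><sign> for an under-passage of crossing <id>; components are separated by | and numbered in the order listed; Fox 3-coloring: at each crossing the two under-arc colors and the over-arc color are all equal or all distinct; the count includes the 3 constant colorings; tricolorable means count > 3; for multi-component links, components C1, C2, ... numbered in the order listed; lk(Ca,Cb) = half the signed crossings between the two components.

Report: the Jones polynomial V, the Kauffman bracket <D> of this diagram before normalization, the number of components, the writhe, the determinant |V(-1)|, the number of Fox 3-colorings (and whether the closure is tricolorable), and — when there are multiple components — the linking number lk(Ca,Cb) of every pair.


V(q) = q^-5 - 2q^-4 + 2q^-3 - 2q^-2 + 2q^-1 - 1 + q
bracket: -A^-7 + A^-3 - 2A + 2A^5 - 2A^9 + 2A^13 - A^17, w = -1
1 component, writhe -1, over 11 crossings
det 11, colorings 3 of 3^11 — not tricolorable
observation: det 11 = |V(-1)|; not divisible by 3, so not tricolorable


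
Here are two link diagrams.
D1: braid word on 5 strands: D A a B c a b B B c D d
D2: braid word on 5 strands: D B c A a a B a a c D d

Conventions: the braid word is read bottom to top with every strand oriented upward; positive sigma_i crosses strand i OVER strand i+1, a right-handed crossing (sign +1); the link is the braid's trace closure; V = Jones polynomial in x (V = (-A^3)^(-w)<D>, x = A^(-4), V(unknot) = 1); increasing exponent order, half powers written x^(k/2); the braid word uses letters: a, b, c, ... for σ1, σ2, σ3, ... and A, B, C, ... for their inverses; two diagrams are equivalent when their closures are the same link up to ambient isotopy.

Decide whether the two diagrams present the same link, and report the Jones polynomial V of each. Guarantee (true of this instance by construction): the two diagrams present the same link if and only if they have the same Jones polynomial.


equivalent: no
D1 (bracket A^-8 - A^-4 + 1 - A^4 + A^8; 12 crossings at w = 0): V = x^-2 - x^-1 + 1 - x + x^2
V(D2) = x^-1 - 2 + 3x - 3x^2 + 4x^3 - 3x^4 + 2x^5 - x^6  (w +2, c 12, <D> = -A^-18 + 2A^-14 - 3A^-10 + 4A^-6 - 3A^-2 + 3A^2 - 2A^6 + A^10)
key observation: 2 values of V(x) split the 2 diagrams


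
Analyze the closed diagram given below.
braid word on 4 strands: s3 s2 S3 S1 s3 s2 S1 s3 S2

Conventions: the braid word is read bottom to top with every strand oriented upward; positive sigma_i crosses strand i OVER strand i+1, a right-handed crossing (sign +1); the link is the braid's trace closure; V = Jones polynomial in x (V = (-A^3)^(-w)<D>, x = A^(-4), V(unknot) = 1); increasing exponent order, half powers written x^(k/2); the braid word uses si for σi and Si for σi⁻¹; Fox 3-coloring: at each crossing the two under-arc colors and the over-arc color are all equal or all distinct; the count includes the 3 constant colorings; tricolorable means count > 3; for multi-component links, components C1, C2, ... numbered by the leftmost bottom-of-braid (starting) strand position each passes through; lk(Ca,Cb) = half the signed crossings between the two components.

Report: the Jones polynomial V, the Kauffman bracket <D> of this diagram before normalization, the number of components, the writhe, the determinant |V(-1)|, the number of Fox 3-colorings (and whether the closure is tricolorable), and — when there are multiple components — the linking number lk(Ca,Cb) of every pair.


V(x) = x^-2 - x^-1 + 2 - 2x + x^2 - x^3 + x^4
bracket: -A^-13 + A^-9 - A^-5 + 2A^-1 - 2A^3 + A^7 - A^11, w = +1
1 component, writhe +1, over 9 crossings
det 9, colorings 9 of 3^9 — tricolorable
observation: w = +1 shifts under R1 moves; the (-A^3)^(-1) factor cancels that in V


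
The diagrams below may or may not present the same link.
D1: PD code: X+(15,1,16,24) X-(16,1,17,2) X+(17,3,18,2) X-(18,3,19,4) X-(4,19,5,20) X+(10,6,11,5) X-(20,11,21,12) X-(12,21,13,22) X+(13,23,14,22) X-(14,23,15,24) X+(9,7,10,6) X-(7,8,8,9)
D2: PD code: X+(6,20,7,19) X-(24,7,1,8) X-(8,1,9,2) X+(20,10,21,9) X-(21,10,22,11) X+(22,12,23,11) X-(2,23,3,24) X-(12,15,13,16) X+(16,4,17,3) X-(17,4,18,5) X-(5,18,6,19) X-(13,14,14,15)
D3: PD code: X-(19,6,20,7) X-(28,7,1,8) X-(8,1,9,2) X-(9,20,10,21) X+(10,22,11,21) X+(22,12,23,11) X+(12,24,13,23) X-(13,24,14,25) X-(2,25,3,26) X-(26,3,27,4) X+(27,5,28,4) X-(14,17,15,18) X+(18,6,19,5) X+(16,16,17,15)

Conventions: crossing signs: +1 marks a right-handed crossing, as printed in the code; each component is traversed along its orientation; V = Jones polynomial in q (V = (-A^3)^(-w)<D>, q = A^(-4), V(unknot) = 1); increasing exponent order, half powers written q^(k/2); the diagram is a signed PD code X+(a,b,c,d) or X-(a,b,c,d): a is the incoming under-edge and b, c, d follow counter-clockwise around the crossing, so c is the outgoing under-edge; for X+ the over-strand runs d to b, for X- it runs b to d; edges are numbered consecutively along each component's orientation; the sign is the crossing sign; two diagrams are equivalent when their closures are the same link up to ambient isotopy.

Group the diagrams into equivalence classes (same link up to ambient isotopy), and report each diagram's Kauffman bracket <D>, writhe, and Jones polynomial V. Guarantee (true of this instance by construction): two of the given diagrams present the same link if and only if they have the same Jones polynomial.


classes: {D1, D2, D3}
V(D1) = -q^-4 + q^-3 + q^-1  [12 crossings, <D> = A^-2 + A^6 - A^10, w = -2]
V(D2) = -q^-4 + q^-3 + q^-1  [12 crossings, <D> = A^-8 + 1 - A^4, w = -4]
V(D3) = -q^-4 + q^-3 + q^-1  (w -2, c 14, <D> = A^-2 + A^6 - A^10)
insight: one V(q) for all 3 diagrams — one class (guaranteed)


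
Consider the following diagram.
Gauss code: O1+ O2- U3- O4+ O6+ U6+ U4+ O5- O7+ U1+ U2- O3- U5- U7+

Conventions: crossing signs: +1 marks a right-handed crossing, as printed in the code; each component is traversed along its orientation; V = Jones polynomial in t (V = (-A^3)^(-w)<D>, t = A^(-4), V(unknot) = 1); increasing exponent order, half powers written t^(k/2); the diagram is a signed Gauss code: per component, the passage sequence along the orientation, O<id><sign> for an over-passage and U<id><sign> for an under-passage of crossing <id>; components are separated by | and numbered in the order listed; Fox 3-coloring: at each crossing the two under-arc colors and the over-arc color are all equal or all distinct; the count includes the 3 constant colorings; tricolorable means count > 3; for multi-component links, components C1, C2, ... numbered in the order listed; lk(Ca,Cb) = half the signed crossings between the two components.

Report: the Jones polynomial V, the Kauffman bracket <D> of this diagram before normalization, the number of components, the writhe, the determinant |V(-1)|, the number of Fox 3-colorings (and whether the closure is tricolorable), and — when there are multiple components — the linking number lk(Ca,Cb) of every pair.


V(t) = 1
bracket: -A^3, w = +1
1 component, writhe +1, over 7 crossings
det 1, colorings 3 of 3^7 — not tricolorable
observation: det 1 = |V(-1)|; not divisible by 3, so not tricolorable


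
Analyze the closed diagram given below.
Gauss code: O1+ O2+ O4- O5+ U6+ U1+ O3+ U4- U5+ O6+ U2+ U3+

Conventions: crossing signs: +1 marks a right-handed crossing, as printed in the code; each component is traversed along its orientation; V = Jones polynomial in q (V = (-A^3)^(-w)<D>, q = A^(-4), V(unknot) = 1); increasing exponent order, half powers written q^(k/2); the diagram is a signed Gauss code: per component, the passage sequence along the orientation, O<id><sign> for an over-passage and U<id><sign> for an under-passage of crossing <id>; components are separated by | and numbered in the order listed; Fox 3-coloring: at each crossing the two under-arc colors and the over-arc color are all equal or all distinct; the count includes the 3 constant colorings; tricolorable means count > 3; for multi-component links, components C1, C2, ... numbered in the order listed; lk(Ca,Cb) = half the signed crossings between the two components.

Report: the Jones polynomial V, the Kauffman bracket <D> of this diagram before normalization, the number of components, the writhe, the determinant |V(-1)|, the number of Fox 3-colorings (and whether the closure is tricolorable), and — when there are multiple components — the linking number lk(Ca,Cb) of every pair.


Jones polynomial: V(q) = q + q^3 - q^4
<D> = -A^-4 + 1 + A^8; writhe +4
components 1, writhe +4 (6 crossings)
3-colorings: 9 of 3^6, det 3 — tricolorable
note: det 3 = |V(-1)|; divisible by 3, so tricolorable
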